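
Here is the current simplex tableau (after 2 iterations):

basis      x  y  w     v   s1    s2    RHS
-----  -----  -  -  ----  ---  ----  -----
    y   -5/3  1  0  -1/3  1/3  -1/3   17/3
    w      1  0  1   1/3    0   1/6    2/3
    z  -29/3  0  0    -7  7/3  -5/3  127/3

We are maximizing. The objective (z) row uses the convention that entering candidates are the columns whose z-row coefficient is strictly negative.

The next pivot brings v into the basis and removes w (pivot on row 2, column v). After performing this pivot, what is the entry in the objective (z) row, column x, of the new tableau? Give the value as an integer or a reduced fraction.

Pivot element is row 2, column v: 1/3.
Normalize row 2: new (row 2, x) = 1/(1/3) = 3.
z-row ← z-row − (-7)·(new row 2): -29/3 − (-7)·3 = 34/3.

34/3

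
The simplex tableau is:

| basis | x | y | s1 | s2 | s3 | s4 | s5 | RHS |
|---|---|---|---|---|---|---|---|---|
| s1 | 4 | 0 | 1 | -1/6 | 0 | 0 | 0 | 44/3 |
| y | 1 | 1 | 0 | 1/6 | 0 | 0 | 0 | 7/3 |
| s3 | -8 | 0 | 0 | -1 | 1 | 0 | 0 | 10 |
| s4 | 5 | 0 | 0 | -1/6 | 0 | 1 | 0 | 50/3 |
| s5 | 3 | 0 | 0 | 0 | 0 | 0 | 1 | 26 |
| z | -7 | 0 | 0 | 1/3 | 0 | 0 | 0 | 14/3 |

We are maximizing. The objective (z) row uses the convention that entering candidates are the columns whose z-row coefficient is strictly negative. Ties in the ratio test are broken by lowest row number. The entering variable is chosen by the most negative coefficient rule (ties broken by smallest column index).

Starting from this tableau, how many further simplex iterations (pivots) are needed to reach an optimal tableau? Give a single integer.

1

pivot: x in, y out → z = 21
No improving column remains; optimal.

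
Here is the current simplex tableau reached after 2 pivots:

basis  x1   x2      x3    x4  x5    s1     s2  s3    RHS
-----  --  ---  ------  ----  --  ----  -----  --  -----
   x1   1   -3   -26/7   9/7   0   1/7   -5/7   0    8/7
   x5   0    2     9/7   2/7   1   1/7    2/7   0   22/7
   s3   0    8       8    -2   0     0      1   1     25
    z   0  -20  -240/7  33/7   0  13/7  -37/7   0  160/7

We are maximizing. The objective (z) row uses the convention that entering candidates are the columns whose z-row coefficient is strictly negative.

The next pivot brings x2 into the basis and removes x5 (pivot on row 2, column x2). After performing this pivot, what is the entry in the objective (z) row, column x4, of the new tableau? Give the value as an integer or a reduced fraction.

Pivot element is row 2, column x2: 2.
Normalize row 2: new (row 2, x4) = (2/7)/2 = 1/7.
z-row ← z-row − (-20)·(new row 2): 33/7 − (-20)·(1/7) = 53/7.

53/7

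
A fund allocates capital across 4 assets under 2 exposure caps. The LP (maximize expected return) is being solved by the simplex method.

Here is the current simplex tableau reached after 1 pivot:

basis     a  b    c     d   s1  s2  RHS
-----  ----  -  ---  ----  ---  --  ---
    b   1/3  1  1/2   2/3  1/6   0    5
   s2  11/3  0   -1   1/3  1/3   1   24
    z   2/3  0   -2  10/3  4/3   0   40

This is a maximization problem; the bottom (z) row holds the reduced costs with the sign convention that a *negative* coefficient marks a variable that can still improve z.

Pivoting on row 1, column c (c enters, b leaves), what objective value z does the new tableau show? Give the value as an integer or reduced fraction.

Minimum ratio for c: 5/(1/2) = 10.
z changes by −(z-row coeff of c)·ratio = −(-2)·10 = 20.
New z = 40 + 20 = 60.

60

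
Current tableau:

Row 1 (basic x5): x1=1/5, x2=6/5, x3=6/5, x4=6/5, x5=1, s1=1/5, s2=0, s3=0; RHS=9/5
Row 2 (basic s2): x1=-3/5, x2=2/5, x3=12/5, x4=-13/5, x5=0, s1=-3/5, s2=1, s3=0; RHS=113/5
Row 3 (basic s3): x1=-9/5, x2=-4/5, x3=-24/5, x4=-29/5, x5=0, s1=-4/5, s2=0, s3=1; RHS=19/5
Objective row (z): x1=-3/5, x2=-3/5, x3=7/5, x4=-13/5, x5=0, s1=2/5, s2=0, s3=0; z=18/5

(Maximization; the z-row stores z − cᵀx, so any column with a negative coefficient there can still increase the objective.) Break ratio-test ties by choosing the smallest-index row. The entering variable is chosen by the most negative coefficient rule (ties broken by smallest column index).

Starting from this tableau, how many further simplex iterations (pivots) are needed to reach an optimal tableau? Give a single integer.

pivot: x4 in, x5 out → z = 15/2
pivot: x1 in, x4 out → z = 9
No improving column remains; optimal.

2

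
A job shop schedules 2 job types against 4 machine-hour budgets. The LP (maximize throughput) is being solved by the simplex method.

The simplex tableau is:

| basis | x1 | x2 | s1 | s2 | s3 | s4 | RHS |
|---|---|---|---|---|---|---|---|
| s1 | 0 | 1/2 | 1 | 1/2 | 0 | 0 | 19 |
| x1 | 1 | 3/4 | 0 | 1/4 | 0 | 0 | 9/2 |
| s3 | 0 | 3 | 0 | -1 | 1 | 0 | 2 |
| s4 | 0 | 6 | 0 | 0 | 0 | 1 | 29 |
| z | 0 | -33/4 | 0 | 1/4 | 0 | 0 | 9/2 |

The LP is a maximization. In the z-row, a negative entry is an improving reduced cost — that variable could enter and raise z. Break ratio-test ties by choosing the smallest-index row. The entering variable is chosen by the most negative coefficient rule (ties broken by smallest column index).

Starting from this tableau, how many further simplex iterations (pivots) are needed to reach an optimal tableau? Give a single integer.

2

pivot: x2 in, s3 out → z = 10
pivot: s2 in, x1 out → z = 30
No improving column remains; optimal.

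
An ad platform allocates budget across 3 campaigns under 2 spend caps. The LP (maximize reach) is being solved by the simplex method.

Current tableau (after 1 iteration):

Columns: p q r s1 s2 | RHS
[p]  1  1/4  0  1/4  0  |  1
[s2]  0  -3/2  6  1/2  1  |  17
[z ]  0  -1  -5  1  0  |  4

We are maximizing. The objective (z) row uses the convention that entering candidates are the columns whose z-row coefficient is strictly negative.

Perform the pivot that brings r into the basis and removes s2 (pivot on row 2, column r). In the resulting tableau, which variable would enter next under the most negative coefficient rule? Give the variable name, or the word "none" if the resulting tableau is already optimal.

Pivot element 6. New z-row = old z-row − (-5)·(row 2/6).
Updated z-row coefficients: p: 0, q: -9/4, r: 0, s1: 17/12, s2: 5/6.
The most negative is -9/4 in column q, so q would enter next.

q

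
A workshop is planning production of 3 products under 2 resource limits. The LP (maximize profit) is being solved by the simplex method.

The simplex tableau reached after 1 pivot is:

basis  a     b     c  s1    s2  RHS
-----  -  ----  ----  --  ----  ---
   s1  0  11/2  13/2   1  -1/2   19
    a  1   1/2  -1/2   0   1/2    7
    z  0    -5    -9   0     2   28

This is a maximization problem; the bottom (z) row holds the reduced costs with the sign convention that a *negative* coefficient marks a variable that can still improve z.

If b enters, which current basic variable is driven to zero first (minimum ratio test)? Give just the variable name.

s1

Ratios: row 1 (s1): 19/(11/2) = 38/11; row 2 (a): 7/(1/2) = 14.
Minimum ratio 38/11 is in the s1 row, so s1 leaves.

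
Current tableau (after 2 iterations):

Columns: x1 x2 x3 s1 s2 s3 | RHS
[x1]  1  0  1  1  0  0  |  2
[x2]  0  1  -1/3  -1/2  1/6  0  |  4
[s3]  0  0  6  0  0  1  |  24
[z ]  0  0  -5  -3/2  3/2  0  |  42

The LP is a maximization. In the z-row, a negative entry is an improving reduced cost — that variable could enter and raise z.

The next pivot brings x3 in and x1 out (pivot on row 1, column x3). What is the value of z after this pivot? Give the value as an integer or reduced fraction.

Minimum ratio for x3: 2/1 = 2.
z changes by −(z-row coeff of x3)·ratio = −(-5)·2 = 10.
New z = 42 + 10 = 52.

52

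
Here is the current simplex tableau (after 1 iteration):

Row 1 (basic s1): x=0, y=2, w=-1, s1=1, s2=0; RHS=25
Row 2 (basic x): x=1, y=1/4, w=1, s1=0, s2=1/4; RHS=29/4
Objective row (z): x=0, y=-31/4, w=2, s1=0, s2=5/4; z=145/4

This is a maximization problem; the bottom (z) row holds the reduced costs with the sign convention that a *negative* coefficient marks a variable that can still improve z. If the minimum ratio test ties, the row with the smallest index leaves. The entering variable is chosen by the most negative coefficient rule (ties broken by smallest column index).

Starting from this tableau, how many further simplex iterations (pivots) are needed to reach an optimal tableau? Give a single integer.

2

pivot: y in, s1 out → z = 1065/8
pivot: w in, x out → z = 140
No improving column remains; optimal.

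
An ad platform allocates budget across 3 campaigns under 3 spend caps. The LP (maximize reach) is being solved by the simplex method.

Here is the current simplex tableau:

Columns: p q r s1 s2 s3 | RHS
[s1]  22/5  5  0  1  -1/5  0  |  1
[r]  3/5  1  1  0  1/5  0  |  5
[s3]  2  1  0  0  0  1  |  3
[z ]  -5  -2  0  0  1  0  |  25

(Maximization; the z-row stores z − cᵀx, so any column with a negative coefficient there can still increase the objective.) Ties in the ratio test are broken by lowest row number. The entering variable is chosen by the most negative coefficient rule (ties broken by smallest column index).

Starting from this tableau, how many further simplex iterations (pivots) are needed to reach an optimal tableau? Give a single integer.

1

pivot: p in, s1 out → z = 575/22
No improving column remains; optimal.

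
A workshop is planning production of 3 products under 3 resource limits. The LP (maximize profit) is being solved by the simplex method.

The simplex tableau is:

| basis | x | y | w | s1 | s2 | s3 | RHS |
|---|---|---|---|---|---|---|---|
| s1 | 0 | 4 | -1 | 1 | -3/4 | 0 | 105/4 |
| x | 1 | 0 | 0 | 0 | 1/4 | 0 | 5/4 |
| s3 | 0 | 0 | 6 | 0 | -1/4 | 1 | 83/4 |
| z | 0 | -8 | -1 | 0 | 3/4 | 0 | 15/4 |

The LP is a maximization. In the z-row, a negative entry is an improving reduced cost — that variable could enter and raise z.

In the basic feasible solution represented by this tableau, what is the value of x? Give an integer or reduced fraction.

x is basic (row 2); its value is the RHS of that row: 5/4.

5/4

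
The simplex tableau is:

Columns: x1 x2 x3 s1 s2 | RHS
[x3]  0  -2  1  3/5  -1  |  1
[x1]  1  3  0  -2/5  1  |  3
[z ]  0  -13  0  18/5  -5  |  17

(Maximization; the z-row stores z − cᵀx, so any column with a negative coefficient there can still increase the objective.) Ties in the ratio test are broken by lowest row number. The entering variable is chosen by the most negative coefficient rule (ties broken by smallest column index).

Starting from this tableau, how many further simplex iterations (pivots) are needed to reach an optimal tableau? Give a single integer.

2

pivot: x2 in, x1 out → z = 30
pivot: s2 in, x2 out → z = 32
No improving column remains; optimal.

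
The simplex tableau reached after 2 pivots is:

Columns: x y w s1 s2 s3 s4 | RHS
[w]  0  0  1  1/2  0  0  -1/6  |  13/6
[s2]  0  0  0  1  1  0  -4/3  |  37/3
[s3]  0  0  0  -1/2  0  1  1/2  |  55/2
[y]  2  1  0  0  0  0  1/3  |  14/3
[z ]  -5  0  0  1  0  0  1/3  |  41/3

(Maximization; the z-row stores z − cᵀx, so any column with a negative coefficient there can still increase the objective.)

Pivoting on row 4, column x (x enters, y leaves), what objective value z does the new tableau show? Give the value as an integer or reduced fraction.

Minimum ratio for x: (14/3)/2 = 7/3.
z changes by −(z-row coeff of x)·ratio = −(-5)·(7/3) = 35/3.
New z = 41/3 + (35/3) = 76/3.

76/3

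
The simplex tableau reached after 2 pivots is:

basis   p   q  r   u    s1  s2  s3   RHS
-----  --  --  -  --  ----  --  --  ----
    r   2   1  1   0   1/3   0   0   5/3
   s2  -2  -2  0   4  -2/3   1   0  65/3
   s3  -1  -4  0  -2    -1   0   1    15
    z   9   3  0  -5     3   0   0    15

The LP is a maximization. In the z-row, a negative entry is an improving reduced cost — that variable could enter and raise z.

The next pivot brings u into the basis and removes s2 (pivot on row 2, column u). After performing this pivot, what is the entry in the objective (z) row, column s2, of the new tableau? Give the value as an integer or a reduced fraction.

Pivot element is row 2, column u: 4.
Normalize row 2: new (row 2, s2) = 1/4 = 1/4.
z-row ← z-row − (-5)·(new row 2): 0 − (-5)·(1/4) = 5/4.

5/4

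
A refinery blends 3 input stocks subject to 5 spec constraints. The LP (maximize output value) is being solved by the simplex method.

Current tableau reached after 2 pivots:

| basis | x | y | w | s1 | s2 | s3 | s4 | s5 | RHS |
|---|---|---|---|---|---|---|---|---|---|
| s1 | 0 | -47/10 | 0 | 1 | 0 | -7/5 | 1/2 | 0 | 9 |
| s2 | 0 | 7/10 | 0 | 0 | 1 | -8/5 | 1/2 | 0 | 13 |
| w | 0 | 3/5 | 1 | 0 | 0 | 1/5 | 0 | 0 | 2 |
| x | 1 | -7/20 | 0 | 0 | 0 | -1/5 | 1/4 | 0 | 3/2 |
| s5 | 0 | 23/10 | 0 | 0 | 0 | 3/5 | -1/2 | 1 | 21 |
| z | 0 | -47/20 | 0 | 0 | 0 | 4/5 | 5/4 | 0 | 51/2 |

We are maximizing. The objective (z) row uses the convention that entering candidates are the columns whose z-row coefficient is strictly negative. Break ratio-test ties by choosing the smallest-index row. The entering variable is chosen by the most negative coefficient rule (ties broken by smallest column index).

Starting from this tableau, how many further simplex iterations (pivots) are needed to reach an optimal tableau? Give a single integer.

pivot: y in, w out → z = 100/3
No improving column remains; optimal.

1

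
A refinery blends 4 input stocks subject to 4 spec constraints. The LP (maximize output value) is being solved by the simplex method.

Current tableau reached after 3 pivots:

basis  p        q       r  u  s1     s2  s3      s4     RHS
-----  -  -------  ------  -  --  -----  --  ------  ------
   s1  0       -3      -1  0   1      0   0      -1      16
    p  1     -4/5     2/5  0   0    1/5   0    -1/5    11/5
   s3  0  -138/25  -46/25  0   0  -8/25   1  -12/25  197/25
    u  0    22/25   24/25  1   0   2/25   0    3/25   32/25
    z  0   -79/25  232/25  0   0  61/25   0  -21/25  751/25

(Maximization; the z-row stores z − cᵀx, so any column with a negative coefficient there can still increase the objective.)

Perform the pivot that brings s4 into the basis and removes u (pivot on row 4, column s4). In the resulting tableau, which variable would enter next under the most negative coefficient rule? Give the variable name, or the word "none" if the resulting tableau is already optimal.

none

Pivot element 3/25. New z-row = old z-row − (-21/25)·(row 4/(3/25)).
Updated z-row coefficients: p: 0, q: 3, r: 16, u: 7, s1: 0, s2: 3, s3: 0, s4: 0.
No coefficient is strictly negative; the tableau after this pivot is optimal.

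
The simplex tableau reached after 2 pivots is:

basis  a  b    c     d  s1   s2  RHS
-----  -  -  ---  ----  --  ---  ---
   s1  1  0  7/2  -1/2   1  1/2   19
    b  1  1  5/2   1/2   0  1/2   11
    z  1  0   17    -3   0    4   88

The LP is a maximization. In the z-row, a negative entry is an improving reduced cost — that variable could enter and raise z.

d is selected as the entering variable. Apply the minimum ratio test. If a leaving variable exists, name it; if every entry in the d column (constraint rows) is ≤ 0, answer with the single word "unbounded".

Ratios: row 1 (s1): entry -1/2 ≤ 0, skip; row 2 (b): 11/(1/2) = 22.
Minimum ratio is in the b row, so b leaves.

b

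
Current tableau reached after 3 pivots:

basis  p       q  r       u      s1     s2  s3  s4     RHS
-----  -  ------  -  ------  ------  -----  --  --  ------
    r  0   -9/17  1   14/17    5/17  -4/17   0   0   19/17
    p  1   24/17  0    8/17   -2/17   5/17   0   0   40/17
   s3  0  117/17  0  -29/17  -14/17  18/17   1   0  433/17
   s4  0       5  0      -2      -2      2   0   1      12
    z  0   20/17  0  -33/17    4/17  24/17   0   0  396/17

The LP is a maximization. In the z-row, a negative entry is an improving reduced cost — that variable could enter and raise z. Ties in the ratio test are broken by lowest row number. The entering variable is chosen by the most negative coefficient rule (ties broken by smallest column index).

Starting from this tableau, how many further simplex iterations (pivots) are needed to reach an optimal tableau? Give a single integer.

pivot: u in, r out → z = 363/14
pivot: q in, p out → z = 26
No improving column remains; optimal.

2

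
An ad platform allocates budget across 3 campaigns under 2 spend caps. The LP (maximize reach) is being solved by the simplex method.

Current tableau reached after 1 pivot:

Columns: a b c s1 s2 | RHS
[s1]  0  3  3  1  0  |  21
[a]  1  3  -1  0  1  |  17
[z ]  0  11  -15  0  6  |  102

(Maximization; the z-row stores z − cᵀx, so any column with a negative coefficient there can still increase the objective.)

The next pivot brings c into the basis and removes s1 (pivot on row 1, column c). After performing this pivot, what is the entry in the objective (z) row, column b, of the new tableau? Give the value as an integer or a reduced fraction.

26

Pivot element is row 1, column c: 3.
Normalize row 1: new (row 1, b) = 3/3 = 1.
z-row ← z-row − (-15)·(new row 1): 11 − (-15)·1 = 26.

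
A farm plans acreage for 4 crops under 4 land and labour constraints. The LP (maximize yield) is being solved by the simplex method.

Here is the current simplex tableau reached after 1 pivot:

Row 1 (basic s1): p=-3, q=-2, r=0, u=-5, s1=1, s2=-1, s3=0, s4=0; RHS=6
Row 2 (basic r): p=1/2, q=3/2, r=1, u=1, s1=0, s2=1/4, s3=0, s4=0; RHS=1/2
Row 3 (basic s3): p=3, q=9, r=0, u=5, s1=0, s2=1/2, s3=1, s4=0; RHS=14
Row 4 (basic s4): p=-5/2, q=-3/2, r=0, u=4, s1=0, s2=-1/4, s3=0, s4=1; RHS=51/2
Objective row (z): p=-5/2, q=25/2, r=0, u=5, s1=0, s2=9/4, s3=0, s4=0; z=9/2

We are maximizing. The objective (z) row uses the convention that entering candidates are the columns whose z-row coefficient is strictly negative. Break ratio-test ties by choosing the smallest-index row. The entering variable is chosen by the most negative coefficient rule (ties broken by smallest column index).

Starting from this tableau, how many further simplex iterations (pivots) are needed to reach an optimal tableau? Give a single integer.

pivot: p in, r out → z = 7
No improving column remains; optimal.

1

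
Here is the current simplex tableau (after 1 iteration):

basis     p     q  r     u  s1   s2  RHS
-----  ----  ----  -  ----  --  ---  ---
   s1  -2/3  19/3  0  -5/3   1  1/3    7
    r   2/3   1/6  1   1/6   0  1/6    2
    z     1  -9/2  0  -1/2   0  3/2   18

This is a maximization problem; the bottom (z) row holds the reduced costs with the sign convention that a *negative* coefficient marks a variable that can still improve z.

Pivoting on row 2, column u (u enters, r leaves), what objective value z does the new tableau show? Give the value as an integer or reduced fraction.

Minimum ratio for u: 2/(1/6) = 12.
z changes by −(z-row coeff of u)·ratio = −(-1/2)·12 = 6.
New z = 18 + 6 = 24.

24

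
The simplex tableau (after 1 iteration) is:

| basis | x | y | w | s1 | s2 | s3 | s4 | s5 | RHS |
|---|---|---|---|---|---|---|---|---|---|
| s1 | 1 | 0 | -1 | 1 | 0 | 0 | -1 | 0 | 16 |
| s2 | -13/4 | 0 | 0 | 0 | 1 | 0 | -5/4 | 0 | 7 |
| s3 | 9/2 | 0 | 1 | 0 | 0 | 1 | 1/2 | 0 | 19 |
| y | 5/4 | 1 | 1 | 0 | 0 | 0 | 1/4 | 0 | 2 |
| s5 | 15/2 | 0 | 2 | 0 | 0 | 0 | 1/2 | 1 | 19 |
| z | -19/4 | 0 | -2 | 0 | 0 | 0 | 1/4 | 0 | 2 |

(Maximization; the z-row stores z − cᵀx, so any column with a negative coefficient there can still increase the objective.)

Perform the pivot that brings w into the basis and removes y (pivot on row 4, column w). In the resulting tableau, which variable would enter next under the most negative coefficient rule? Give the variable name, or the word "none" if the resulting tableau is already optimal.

x

Pivot element 1. New z-row = old z-row − (-2)·(row 4/1).
Updated z-row coefficients: x: -9/4, y: 2, w: 0, s1: 0, s2: 0, s3: 0, s4: 3/4, s5: 0.
The most negative is -9/4 in column x, so x would enter next.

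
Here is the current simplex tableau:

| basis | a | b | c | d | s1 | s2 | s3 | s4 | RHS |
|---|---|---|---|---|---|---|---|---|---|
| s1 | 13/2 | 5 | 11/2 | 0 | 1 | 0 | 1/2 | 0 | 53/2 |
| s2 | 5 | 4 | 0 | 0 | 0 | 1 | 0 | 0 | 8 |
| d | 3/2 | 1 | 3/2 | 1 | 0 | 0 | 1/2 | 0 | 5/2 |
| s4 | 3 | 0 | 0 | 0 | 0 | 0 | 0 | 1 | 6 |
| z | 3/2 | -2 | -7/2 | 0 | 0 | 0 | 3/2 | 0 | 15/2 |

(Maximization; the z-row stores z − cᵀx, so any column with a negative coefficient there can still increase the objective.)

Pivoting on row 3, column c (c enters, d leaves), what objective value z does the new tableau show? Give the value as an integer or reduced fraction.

40/3

Minimum ratio for c: (5/2)/(3/2) = 5/3.
z changes by −(z-row coeff of c)·ratio = −(-7/2)·(5/3) = 35/6.
New z = 15/2 + (35/6) = 40/3.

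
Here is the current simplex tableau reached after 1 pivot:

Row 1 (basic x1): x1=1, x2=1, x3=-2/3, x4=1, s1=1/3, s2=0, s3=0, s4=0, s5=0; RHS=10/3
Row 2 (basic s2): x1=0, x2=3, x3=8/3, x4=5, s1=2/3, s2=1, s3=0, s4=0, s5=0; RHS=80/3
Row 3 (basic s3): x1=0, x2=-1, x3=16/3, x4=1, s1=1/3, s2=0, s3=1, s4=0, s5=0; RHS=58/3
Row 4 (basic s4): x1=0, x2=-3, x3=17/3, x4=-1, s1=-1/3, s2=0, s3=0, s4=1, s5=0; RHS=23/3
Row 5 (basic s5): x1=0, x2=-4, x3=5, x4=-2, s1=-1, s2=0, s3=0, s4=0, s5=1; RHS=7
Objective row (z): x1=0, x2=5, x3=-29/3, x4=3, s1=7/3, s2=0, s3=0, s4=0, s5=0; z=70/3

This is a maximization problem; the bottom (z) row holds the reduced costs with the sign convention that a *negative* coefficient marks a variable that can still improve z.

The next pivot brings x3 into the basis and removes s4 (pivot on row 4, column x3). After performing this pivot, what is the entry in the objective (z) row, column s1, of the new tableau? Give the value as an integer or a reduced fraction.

Pivot element is row 4, column x3: 17/3.
Normalize row 4: new (row 4, s1) = (-1/3)/(17/3) = -1/17.
z-row ← z-row − (-29/3)·(new row 4): 7/3 − (-29/3)·(-1/17) = 30/17.

30/17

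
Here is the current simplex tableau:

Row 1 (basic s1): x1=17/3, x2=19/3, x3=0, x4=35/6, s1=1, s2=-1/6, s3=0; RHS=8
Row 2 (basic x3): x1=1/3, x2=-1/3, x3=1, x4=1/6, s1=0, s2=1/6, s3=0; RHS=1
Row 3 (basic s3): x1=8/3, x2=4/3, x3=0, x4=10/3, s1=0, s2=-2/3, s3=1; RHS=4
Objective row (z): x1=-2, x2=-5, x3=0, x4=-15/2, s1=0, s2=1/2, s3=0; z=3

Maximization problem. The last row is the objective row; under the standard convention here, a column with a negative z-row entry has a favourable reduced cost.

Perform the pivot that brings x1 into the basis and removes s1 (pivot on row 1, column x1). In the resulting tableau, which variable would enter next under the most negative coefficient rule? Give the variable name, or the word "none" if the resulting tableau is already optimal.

x4

Pivot element 17/3. New z-row = old z-row − (-2)·(row 1/(17/3)).
Updated z-row coefficients: x1: 0, x2: -47/17, x3: 0, x4: -185/34, s1: 6/17, s2: 15/34, s3: 0.
The most negative is -185/34 in column x4, so x4 would enter next.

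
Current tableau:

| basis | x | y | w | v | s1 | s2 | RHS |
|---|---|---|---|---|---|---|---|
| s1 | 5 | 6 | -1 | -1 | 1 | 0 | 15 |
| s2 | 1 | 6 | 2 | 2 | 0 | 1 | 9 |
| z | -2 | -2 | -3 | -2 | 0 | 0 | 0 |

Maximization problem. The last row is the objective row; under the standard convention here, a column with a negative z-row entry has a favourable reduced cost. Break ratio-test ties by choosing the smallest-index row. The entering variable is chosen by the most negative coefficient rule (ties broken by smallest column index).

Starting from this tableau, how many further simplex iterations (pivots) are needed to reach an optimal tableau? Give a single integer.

2

pivot: w in, s2 out → z = 27/2
pivot: x in, s1 out → z = 168/11
No improving column remains; optimal.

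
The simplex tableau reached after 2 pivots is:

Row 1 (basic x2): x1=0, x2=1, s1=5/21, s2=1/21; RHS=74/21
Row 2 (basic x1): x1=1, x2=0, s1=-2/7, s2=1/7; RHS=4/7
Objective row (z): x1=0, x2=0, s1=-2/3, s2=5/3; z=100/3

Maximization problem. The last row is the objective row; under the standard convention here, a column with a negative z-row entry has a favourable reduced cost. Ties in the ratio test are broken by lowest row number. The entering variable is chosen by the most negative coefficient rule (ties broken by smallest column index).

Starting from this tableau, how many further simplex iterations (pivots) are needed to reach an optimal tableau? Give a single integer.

pivot: s1 in, x2 out → z = 216/5
No improving column remains; optimal.

1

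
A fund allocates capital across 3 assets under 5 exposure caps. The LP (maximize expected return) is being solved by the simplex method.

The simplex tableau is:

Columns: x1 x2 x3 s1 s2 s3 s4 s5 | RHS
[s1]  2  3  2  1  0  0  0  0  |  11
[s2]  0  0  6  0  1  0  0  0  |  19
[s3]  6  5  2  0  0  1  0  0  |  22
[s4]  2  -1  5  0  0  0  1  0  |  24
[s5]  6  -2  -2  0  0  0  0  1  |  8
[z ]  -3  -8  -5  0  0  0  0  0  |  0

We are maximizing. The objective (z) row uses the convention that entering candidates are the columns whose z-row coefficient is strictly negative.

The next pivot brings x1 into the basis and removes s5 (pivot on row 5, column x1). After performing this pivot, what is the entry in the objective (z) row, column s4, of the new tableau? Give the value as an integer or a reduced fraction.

0

Pivot element is row 5, column x1: 6.
Normalize row 5: new (row 5, s4) = 0/6 = 0.
z-row ← z-row − (-3)·(new row 5): 0 − (-3)·0 = 0.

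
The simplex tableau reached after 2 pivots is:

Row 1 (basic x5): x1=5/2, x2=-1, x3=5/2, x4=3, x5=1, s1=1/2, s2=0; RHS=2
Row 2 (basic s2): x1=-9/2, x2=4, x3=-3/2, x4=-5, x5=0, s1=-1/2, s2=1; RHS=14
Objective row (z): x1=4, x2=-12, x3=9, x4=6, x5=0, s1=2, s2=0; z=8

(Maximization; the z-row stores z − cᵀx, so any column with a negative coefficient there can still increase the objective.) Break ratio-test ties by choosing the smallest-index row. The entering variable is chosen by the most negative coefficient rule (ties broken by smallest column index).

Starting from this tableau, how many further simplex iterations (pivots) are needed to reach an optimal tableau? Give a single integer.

2

pivot: x2 in, s2 out → z = 50
pivot: x1 in, x5 out → z = 88
No improving column remains; optimal.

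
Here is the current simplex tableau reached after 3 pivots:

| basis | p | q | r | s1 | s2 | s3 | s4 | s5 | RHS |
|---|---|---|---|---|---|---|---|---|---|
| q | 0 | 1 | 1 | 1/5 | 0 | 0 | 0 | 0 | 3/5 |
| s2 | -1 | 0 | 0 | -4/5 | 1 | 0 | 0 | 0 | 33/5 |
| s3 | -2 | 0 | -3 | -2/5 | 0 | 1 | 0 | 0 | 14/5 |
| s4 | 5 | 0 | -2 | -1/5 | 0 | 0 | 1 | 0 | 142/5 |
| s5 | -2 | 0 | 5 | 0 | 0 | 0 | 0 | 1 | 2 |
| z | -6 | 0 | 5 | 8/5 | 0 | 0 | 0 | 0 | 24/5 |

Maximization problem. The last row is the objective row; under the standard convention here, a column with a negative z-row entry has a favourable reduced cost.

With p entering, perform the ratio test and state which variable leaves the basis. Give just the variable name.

s4

Ratios: row 1 (q): entry 0 ≤ 0, skip; row 2 (s2): entry -1 ≤ 0, skip; row 3 (s3): entry -2 ≤ 0, skip; row 4 (s4): (142/5)/5 = 142/25; row 5 (s5): entry -2 ≤ 0, skip.
Minimum ratio 142/25 is in the s4 row, so s4 leaves.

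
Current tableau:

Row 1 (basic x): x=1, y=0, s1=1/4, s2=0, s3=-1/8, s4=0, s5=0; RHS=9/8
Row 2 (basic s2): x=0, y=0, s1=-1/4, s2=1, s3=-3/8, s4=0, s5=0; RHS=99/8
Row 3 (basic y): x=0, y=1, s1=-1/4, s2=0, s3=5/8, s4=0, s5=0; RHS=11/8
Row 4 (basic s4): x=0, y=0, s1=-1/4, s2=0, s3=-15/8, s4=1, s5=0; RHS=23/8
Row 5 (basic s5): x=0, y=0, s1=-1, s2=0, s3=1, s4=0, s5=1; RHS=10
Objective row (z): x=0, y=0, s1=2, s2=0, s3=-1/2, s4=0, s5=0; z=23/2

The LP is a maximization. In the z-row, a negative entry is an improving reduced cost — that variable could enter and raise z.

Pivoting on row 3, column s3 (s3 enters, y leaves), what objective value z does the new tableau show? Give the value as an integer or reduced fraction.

Minimum ratio for s3: (11/8)/(5/8) = 11/5.
z changes by −(z-row coeff of s3)·ratio = −(-1/2)·(11/5) = 11/10.
New z = 23/2 + (11/10) = 63/5.

63/5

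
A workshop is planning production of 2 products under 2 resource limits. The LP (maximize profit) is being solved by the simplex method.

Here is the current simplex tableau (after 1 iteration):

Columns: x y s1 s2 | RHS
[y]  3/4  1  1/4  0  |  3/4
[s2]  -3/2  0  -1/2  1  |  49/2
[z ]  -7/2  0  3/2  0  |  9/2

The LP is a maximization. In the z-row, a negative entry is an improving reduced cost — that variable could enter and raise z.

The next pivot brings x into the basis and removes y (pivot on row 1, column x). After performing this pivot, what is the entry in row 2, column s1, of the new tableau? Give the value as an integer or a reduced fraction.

0

Pivot element is row 1, column x: 3/4.
Normalize row 1: new (row 1, s1) = (1/4)/(3/4) = 1/3.
row 2 ← row 2 − (-3/2)·(new row 1): -1/2 − (-3/2)·(1/3) = 0.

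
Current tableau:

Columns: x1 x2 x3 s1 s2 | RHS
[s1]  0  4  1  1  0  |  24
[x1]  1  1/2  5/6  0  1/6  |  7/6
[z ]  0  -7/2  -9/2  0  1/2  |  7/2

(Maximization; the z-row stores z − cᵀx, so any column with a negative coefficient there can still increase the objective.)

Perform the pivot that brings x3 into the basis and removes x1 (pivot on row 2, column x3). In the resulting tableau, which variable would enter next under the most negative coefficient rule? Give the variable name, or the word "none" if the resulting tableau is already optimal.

Pivot element 5/6. New z-row = old z-row − (-9/2)·(row 2/(5/6)).
Updated z-row coefficients: x1: 27/5, x2: -4/5, x3: 0, s1: 0, s2: 7/5.
The most negative is -4/5 in column x2, so x2 would enter next.

x2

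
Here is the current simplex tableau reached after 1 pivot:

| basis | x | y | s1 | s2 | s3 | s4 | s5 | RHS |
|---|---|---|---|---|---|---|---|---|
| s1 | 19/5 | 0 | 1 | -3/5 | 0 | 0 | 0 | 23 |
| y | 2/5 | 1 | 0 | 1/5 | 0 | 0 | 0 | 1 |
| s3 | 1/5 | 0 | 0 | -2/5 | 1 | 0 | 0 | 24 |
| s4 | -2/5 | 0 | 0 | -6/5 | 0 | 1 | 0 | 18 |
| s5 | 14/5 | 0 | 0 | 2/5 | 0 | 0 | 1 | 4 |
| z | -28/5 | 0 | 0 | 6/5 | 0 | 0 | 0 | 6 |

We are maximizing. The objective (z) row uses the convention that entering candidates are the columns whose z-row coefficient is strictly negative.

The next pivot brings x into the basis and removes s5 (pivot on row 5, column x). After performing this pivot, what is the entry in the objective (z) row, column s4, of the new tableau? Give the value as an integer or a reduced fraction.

Pivot element is row 5, column x: 14/5.
Normalize row 5: new (row 5, s4) = 0/(14/5) = 0.
z-row ← z-row − (-28/5)·(new row 5): 0 − (-28/5)·0 = 0.

0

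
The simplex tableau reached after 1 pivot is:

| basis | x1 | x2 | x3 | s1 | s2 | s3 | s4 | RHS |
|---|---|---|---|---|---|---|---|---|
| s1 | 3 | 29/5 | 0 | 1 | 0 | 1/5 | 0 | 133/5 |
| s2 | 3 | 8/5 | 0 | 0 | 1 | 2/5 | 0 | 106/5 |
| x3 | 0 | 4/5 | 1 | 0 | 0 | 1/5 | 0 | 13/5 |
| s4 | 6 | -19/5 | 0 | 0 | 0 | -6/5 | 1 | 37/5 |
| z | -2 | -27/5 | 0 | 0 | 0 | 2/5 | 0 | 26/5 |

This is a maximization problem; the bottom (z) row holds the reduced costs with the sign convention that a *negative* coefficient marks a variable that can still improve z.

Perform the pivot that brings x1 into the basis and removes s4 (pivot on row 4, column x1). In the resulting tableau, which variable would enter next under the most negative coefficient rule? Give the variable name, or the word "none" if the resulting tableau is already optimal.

Pivot element 6. New z-row = old z-row − (-2)·(row 4/6).
Updated z-row coefficients: x1: 0, x2: -20/3, x3: 0, s1: 0, s2: 0, s3: 0, s4: 1/3.
The most negative is -20/3 in column x2, so x2 would enter next.

x2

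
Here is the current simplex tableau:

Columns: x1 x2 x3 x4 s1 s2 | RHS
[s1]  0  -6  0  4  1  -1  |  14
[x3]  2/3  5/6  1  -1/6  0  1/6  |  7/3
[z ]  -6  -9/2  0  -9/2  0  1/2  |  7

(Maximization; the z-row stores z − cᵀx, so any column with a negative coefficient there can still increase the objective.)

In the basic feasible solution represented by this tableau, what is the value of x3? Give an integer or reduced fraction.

x3 is basic (row 2); its value is the RHS of that row: 7/3.

7/3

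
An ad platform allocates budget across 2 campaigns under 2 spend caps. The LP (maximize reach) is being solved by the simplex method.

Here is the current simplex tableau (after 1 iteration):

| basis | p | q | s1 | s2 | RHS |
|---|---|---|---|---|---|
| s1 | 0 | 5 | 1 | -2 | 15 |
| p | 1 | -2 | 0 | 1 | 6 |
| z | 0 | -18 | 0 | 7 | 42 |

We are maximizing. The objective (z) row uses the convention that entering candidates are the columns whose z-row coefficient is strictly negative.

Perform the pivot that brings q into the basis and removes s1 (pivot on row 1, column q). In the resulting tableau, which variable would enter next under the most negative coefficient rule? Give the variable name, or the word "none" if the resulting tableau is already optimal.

s2

Pivot element 5. New z-row = old z-row − (-18)·(row 1/5).
Updated z-row coefficients: p: 0, q: 0, s1: 18/5, s2: -1/5.
The most negative is -1/5 in column s2, so s2 would enter next.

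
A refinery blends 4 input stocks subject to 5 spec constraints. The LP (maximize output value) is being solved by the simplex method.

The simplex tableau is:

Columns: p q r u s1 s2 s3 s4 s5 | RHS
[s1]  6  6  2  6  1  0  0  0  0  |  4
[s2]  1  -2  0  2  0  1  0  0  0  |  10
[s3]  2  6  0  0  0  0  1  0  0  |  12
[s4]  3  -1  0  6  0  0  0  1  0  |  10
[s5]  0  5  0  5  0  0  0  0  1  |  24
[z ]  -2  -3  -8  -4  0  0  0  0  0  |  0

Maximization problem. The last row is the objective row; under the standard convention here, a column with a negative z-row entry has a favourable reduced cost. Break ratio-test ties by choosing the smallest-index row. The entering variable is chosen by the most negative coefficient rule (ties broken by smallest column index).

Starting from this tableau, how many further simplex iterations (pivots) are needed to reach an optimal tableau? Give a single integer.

1

pivot: r in, s1 out → z = 16
No improving column remains; optimal.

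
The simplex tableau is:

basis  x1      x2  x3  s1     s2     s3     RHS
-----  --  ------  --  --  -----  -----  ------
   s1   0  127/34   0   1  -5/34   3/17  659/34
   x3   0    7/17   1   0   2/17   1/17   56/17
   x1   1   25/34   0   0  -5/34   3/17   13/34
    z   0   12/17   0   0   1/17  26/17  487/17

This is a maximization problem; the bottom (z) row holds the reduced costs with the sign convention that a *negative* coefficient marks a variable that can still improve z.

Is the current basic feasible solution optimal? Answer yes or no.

yes

No objective-row coefficient is strictly negative, so no entering variable exists; the tableau is optimal.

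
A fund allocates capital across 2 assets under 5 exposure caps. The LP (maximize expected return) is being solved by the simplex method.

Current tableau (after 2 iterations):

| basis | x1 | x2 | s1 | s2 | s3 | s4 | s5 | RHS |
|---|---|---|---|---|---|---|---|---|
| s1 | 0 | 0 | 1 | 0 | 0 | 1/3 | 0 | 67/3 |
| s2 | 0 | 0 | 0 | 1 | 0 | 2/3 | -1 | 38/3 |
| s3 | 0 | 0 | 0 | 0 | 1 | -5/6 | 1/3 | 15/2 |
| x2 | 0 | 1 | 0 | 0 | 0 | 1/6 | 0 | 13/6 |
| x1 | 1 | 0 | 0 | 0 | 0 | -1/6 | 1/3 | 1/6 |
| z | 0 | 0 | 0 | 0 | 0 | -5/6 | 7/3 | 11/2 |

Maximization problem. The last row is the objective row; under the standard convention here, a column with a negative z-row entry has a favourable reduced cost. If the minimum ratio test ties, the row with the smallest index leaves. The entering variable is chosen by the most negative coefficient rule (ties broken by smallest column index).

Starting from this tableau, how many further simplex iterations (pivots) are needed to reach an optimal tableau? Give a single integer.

pivot: s4 in, x2 out → z = 49/3
No improving column remains; optimal.

1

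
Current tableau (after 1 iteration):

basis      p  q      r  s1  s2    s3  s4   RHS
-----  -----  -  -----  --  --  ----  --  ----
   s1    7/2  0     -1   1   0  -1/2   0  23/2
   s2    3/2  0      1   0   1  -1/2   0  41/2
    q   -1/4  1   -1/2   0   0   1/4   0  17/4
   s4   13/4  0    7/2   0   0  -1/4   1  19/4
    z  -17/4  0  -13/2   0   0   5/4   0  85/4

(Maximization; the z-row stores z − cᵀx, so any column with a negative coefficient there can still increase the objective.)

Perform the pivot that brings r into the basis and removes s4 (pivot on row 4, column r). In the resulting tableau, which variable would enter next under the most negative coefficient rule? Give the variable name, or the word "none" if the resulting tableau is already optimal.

Pivot element 7/2. New z-row = old z-row − (-13/2)·(row 4/(7/2)).
Updated z-row coefficients: p: 25/14, q: 0, r: 0, s1: 0, s2: 0, s3: 11/14, s4: 13/7.
No coefficient is strictly negative; the tableau after this pivot is optimal.

none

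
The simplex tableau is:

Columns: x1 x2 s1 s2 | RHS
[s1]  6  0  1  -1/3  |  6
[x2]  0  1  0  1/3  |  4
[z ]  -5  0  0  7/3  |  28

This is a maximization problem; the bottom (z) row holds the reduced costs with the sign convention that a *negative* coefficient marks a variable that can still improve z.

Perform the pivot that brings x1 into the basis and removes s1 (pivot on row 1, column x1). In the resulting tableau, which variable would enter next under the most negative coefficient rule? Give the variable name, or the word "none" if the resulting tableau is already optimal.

Pivot element 6. New z-row = old z-row − (-5)·(row 1/6).
Updated z-row coefficients: x1: 0, x2: 0, s1: 5/6, s2: 37/18.
No coefficient is strictly negative; the tableau after this pivot is optimal.

none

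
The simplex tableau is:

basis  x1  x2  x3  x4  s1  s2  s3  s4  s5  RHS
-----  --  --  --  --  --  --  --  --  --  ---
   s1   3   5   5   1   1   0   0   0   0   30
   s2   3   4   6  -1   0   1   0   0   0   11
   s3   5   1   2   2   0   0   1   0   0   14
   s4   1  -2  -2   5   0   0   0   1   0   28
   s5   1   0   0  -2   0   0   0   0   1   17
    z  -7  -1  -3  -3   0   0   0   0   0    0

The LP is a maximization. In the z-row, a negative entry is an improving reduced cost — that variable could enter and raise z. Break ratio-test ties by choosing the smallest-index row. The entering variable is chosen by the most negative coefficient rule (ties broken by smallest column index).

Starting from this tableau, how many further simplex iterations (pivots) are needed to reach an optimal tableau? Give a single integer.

pivot: x1 in, s3 out → z = 98/5
pivot: x3 in, s2 out → z = 473/24
pivot: x4 in, x1 out → z = 21
No improving column remains; optimal.

3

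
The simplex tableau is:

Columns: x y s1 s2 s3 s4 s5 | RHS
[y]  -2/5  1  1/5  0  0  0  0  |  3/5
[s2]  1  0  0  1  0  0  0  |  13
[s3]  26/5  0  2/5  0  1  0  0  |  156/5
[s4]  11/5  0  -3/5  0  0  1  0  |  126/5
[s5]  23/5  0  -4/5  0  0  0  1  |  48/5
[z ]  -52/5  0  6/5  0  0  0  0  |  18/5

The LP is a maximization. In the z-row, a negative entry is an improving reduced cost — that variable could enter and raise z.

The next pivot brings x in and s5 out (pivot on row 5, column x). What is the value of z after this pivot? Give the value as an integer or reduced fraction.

582/23

Minimum ratio for x: (48/5)/(23/5) = 48/23.
z changes by −(z-row coeff of x)·ratio = −(-52/5)·(48/23) = 2496/115.
New z = 18/5 + (2496/115) = 582/23.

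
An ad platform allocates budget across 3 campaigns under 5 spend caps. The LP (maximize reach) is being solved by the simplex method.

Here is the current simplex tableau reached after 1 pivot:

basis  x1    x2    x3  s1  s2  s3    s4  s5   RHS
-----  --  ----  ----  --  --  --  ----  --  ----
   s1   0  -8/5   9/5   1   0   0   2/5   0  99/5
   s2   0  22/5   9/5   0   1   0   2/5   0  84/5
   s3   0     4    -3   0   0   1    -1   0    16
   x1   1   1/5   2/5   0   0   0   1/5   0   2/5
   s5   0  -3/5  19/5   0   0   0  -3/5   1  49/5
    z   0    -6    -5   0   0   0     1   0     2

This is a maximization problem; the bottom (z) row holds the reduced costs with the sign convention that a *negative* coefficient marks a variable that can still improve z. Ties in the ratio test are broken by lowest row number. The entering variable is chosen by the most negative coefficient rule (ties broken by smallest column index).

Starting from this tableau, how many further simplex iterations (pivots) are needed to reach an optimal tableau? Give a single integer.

1

pivot: x2 in, x1 out → z = 14
No improving column remains; optimal.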